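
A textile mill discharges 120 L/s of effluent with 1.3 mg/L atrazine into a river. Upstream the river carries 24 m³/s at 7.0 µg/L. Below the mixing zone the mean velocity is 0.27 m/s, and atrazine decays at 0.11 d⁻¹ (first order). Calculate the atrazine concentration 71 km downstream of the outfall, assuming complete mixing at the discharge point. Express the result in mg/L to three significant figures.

0.00961 mg/L

120 L/s = 0.12 m³/s.
7.0 µg/L = 0.007 mg/L.
After complete mixing, C₀ = (0.12·1.3 + 24·0.007) / 24.12 = 0.01343 mg/L.
Travel time t = 7.1e+04 m / 0.27 m/s = 2.63e+05 s = 3.044 d.
C = 0.01343·exp(−0.11·3.044) = 0.01343·0.7155 = 0.009611 mg/L.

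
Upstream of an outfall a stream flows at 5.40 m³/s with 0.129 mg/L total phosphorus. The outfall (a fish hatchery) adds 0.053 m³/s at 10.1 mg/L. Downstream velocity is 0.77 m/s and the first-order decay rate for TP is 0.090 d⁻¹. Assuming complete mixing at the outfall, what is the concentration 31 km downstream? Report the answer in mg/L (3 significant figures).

After complete mixing, C₀ = (0.053·10.1 + 5.4·0.129) / 5.453 = 0.2259 mg/L.
Travel time t = 3.1e+04 m / 0.77 m/s = 4.026e+04 s = 0.466 d.
C = 0.2259·exp(−0.090·0.466) = 0.2259·0.9589 = 0.2166 mg/L.

0.217 mg/L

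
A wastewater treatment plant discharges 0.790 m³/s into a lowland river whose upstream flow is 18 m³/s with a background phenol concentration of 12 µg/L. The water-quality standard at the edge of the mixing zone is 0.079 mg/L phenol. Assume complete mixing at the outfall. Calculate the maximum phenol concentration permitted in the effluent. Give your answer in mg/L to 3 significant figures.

12 µg/L = 0.012 mg/L.
Mass balance: 0.079·18.79 = 0.79·Cₑ + 18·0.012.
Cₑ = (1.484 − 0.216) / 0.79 = 1.606 mg/L.

1.61 mg/L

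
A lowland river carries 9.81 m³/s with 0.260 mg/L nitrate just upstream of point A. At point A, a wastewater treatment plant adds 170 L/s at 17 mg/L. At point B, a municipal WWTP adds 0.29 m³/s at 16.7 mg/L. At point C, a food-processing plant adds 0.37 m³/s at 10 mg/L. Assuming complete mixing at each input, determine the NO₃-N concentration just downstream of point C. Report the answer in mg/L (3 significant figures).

1.31 mg/L

170 L/s = 0.17 m³/s.
After input A: C = (9.81·0.26 + 0.17·17) / 9.98 = 0.5452 mg/L.
After input B: C = (9.98·0.5452 + 0.29·16.7) / 10.27 = 1.001 mg/L.
After input C: C = (10.27·1.001 + 0.37·10) / 10.64 = 1.314 mg/L.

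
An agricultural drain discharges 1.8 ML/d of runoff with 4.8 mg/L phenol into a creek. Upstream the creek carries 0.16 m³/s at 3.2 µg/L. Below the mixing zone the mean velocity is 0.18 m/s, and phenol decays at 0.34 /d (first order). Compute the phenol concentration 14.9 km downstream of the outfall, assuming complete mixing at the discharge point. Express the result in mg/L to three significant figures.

1.8 ML/d = 0.02083 m³/s.
3.2 µg/L = 0.0032 mg/L.
After complete mixing, C₀ = (0.02083·4.8 + 0.16·0.0032) / 0.1808 = 0.5558 mg/L.
Travel time t = 1.49e+04 m / 0.18 m/s = 8.278e+04 s = 0.9581 d.
C = 0.5558·exp(−0.34·0.9581) = 0.5558·0.722 = 0.4013 mg/L.

0.401 mg/L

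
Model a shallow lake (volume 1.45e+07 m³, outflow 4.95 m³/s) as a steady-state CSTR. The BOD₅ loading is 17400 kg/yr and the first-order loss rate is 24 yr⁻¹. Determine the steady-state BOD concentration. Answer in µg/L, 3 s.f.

34.5 µg/L

Outflow Q = 4.95 m³/s × 3.156e+07 s/yr = 1.562e+08 m³/yr.
Steady-state CSTR mass balance: W = Q·C + k·V·C, so C = W/(Q + kV).
Q + kV = 1.562e+08 + 24·1.45e+07 = 5.042e+08 m³/yr.
C = 17400/5.042e+08 = 3.451e-05 kg/m³ = 0.03451 mg/L = 34.51 µg/L.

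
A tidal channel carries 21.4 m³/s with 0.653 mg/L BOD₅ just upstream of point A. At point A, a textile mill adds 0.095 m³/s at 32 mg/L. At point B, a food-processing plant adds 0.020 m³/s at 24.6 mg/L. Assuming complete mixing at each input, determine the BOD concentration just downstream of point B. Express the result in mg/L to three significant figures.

After input A: C = (21.4·0.653 + 0.095·32) / 21.49 = 0.7915 mg/L.
After input B: C = (21.49·0.7915 + 0.02·24.6) / 21.51 = 0.8137 mg/L.

0.814 mg/L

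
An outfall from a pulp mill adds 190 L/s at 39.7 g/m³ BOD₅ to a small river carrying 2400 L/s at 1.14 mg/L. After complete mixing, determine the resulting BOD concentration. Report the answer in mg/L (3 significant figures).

190 L/s = 0.19 m³/s.
2400 L/s = 2.4 m³/s.
Conservation of mass across the mixing zone: C = (0.19·39.7 + 2.4·1.14) / (0.19 + 2.4) = 10.28/2.59 = 3.969 mg/L.

3.97 mg/L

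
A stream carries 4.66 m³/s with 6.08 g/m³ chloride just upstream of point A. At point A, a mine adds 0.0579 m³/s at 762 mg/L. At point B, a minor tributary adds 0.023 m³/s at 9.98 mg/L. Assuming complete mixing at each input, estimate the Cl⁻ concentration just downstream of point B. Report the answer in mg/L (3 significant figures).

After input A: C = (4.66·6.08 + 0.0579·762) / 4.718 = 15.36 mg/L.
After input B: C = (4.718·15.36 + 0.023·9.98) / 4.741 = 15.33 mg/L.

15.3 mg/L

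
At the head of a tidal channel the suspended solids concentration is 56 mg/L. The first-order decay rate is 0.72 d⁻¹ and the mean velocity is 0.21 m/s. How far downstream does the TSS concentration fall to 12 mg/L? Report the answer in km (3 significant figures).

38.8 km

From C = C₀·e^(−kt), t = ln(C₀/C)/k = ln(56/12)/0.72 = 1.54/0.72 = 2.14 d.
Distance = v·t = 0.21 m/s × 1.849e+05 s = 3.882e+04 m = 38.82 km.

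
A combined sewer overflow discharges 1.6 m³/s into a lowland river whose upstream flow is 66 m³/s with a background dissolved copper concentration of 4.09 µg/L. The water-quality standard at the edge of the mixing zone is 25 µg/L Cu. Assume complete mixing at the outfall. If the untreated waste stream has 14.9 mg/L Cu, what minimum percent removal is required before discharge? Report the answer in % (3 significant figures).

94.0 %

4.09 µg/L = 0.00409 mg/L.
25 µg/L = 0.025 mg/L.
Mass balance: 0.025·67.6 = 1.6·Cₑ + 66·0.00409.
Cₑ = (1.69 − 0.2699) / 1.6 = 0.8875 mg/L.
Required removal = 1 − 0.8875/14.9 = 94.04 %.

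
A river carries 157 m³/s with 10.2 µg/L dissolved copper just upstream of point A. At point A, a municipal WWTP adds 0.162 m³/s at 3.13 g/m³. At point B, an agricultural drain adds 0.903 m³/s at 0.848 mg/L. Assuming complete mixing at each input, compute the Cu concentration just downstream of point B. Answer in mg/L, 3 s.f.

10.2 µg/L = 0.0102 mg/L.
After input A: C = (157·0.0102 + 0.162·3.13) / 157.2 = 0.01342 mg/L.
After input B: C = (157.2·0.01342 + 0.903·0.848) / 158.1 = 0.01818 mg/L.

0.0182 mg/L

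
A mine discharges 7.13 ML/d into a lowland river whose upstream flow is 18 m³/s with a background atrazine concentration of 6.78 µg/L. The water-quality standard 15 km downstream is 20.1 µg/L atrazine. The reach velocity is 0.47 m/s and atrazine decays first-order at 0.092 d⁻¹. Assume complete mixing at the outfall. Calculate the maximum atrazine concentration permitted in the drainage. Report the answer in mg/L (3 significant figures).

7.13 ML/d = 0.08252 m³/s.
6.78 µg/L = 0.00678 mg/L.
20.1 µg/L = 0.0201 mg/L.
Travel time to the compliance point: t = 1.5e+04/0.47 = 3.191e+04 s = 0.3694 d; decay factor exp(−0.092·0.3694) = 0.9666.
So the concentration just after mixing may be at most 0.0201/0.9666 = 0.02079 mg/L.
Mass balance: 0.02079·18.08 = 0.08252·Cₑ + 18·0.00678.
Cₑ = (0.376 − 0.122) / 0.08252 = 3.078 mg/L.

3.08 mg/L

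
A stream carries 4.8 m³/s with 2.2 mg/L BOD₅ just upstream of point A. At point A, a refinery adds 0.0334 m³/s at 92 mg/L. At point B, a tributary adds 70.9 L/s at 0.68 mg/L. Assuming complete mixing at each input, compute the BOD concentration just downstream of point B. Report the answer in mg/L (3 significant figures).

After input A: C = (4.8·2.2 + 0.0334·92) / 4.833 = 2.821 mg/L.
70.9 L/s = 0.0709 m³/s.
After input B: C = (4.833·2.821 + 0.0709·0.68) / 4.904 = 2.79 mg/L.

2.79 mg/L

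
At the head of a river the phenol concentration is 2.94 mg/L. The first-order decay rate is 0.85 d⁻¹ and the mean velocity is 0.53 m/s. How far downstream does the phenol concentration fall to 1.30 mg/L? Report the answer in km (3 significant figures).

44.0 km

From C = C₀·e^(−kt), t = ln(C₀/C)/k = ln(2.94/1.30)/0.85 = 0.816/0.85 = 0.9601 d.
Distance = v·t = 0.53 m/s × 8.295e+04 s = 4.396e+04 m = 43.96 km.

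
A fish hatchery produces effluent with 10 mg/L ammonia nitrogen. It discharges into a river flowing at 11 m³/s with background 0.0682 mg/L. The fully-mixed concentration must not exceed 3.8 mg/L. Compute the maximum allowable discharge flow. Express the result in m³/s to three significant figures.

6.62 m³/s

Mass balance at complete mixing: C_std·(Q_w + Q_r) = Q_w·C_e + Q_r·C_b.
Rearranging, Q_w = Q_r·(C_std − C_b)/(C_e − C_std) = 11·(3.8 − 0.0682) / (10 − 3.8) = 6.621 m³/s.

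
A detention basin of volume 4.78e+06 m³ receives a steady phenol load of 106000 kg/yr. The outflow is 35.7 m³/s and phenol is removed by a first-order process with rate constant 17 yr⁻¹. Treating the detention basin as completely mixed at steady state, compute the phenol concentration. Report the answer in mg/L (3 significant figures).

Outflow Q = 35.7 m³/s × 3.156e+07 s/yr = 1.127e+09 m³/yr.
Steady-state CSTR mass balance: W = Q·C + k·V·C, so C = W/(Q + kV).
Q + kV = 1.127e+09 + 17·4.78e+06 = 1.208e+09 m³/yr.
C = 106000/1.208e+09 = 8.776e-05 kg/m³ = 0.08776 mg/L.

0.0878 mg/L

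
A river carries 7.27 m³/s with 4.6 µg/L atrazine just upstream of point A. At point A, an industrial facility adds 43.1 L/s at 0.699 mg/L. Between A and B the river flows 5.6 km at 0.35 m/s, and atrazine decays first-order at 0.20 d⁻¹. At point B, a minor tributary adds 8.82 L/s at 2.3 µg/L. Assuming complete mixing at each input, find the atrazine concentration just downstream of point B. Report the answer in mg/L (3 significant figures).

4.6 µg/L = 0.0046 mg/L.
43.1 L/s = 0.0431 m³/s.
After input A: C = (7.27·0.0046 + 0.0431·0.699) / 7.313 = 0.008692 mg/L.
Over the 5.6 km reach to input B (t = 1.6e+04 s = 0.1852 d), decay gives C = 0.008692·exp(−0.20·0.1852) = 0.008376 mg/L.
8.82 L/s = 0.00882 m³/s.
2.3 µg/L = 0.0023 mg/L.
After input B: C = (7.313·0.008376 + 0.00882·0.0023) / 7.322 = 0.008369 mg/L.

0.00837 mg/L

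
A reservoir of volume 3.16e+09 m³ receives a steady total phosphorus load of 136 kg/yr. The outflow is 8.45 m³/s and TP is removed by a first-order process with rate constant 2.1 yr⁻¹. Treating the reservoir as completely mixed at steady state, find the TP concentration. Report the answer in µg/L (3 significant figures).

Outflow Q = 8.45 m³/s × 3.156e+07 s/yr = 2.667e+08 m³/yr.
Steady-state CSTR mass balance: W = Q·C + k·V·C, so C = W/(Q + kV).
Q + kV = 2.667e+08 + 2.1·3.16e+09 = 6.903e+09 m³/yr.
C = 136/6.903e+09 = 1.97e-08 kg/m³ = 1.97e-05 mg/L = 0.0197 µg/L.

0.0197 µg/L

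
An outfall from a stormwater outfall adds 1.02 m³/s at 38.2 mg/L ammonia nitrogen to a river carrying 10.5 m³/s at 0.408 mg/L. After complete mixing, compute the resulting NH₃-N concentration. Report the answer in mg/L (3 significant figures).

Conservation of mass across the mixing zone: C = (1.02·38.2 + 10.5·0.408) / (1.02 + 10.5) = 43.25/11.52 = 3.754 mg/L.

3.75 mg/L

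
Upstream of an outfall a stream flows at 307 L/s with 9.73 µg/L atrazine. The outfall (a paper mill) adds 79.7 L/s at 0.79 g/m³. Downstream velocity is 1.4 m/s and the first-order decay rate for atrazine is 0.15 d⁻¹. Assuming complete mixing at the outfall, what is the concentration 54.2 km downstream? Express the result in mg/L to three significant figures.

0.159 mg/L

79.7 L/s = 0.0797 m³/s.
307 L/s = 0.307 m³/s.
9.73 µg/L = 0.00973 mg/L.
After complete mixing, C₀ = (0.0797·0.79 + 0.307·0.00973) / 0.3867 = 0.1705 mg/L.
Travel time t = 5.42e+04 m / 1.4 m/s = 3.871e+04 s = 0.4481 d.
C = 0.1705·exp(−0.15·0.4481) = 0.1705·0.935 = 0.1595 mg/L.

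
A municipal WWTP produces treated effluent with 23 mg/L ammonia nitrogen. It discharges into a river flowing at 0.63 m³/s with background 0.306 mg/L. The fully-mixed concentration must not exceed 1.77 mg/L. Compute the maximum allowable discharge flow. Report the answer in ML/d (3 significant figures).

3.75 ML/d

Mass balance at complete mixing: C_std·(Q_w + Q_r) = Q_w·C_e + Q_r·C_b.
Rearranging, Q_w = Q_r·(C_std − C_b)/(C_e − C_std) = 0.63·(1.77 − 0.306) / (23 − 1.77) = 0.04344 m³/s.
= 3.754 ML/d.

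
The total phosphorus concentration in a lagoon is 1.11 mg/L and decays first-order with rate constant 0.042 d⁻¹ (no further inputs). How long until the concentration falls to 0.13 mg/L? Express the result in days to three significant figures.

51.1 d

t = ln(C₀/C)/k = ln(1.11/0.13)/0.042 = 2.145/0.042 = 51.06 d.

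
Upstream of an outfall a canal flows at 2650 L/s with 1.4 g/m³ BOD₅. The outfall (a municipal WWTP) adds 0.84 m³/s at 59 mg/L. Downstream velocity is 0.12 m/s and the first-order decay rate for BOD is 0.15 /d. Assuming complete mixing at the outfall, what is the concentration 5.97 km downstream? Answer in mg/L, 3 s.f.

14.0 mg/L

2650 L/s = 2.65 m³/s.
After complete mixing, C₀ = (0.84·59 + 2.65·1.4) / 3.49 = 15.26 mg/L.
Travel time t = 5970 m / 0.12 m/s = 4.975e+04 s = 0.5758 d.
C = 15.26·exp(−0.15·0.5758) = 15.26·0.9173 = 14 mg/L.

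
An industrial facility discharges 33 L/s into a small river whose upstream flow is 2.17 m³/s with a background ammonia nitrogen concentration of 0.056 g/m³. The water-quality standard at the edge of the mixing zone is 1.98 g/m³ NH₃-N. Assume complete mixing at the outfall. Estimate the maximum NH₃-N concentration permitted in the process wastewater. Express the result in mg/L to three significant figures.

128 mg/L

33 L/s = 0.033 m³/s.
Mass balance: 1.98·2.203 = 0.033·Cₑ + 2.17·0.056.
Cₑ = (4.362 − 0.1215) / 0.033 = 128.5 mg/L.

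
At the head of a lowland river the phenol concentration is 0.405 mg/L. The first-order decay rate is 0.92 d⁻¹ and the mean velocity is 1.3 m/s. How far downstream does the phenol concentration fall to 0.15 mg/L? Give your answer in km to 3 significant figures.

From C = C₀·e^(−kt), t = ln(C₀/C)/k = ln(0.405/0.15)/0.92 = 0.9933/0.92 = 1.08 d.
Distance = v·t = 1.3 m/s × 9.328e+04 s = 1.213e+05 m = 121.3 km.

121 km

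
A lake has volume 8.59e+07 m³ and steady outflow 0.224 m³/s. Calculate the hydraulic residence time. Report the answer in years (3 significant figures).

12.2 yr

Q = 0.224 m³/s × 3.156e+07 s/yr = 7.069e+06 m³/yr.
Hydraulic residence time τ = V/Q = 8.59e+07/7.069e+06 = 12.15 yr.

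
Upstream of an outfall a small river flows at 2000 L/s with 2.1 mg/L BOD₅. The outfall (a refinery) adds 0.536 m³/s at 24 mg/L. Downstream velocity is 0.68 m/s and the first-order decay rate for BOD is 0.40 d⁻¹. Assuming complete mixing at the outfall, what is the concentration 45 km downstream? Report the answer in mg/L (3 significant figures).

2000 L/s = 2 m³/s.
After complete mixing, C₀ = (0.536·24 + 2·2.1) / 2.536 = 6.729 mg/L.
Travel time t = 4.5e+04 m / 0.68 m/s = 6.618e+04 s = 0.7659 d.
C = 6.729·exp(−0.40·0.7659) = 6.729·0.7361 = 4.953 mg/L.

4.95 mg/L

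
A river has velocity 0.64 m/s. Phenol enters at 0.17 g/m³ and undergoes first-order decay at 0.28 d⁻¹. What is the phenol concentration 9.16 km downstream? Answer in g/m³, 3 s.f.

Travel time t = 9.16 km / 0.64 m/s = 9160/0.64 = 1.431e+04 s = 0.1657 d.
First-order decay: C = 0.17·exp(−0.28·0.1657) = 0.17·0.9547 = 0.1623 g/m³.

0.162 g/m³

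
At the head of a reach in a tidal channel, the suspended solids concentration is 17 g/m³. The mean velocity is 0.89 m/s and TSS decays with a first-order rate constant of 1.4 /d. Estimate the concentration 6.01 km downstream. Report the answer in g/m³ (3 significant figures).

Travel time t = 6.01 km / 0.89 m/s = 6010/0.89 = 6753 s = 0.07816 d.
First-order decay: C = 17·exp(−1.4·0.07816) = 17·0.8964 = 15.24 g/m³.

15.2 g/m³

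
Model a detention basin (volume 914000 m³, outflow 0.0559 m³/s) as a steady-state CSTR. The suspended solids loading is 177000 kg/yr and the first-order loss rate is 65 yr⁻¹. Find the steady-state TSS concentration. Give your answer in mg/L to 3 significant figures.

Outflow Q = 0.0559 m³/s × 3.156e+07 s/yr = 1.764e+06 m³/yr.
Steady-state CSTR mass balance: W = Q·C + k·V·C, so C = W/(Q + kV).
Q + kV = 1.764e+06 + 65·914000 = 6.117e+07 m³/yr.
C = 177000/6.117e+07 = 0.002893 kg/m³ = 2.893 mg/L.

2.89 mg/L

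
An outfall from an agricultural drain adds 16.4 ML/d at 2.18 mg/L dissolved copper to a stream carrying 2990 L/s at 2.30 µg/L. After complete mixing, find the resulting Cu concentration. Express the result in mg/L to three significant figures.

16.4 ML/d = 0.1898 m³/s.
2990 L/s = 2.99 m³/s.
2.30 µg/L = 0.0023 mg/L.
Conservation of mass across the mixing zone: C = (0.1898·2.18 + 2.99·0.0023) / (0.1898 + 2.99) = 0.4207/3.18 = 0.1323 mg/L.

0.132 mg/L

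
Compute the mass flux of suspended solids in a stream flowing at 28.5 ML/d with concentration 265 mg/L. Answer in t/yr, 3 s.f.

2760 t/yr

28.5 ML/d = 0.3299 m³/s.
Mass flux = Q·C = 0.3299 m³/s × 265 g/m³ = 87.41 g/s.
= 87.41 g/s × 31.56 = 2759 t/yr.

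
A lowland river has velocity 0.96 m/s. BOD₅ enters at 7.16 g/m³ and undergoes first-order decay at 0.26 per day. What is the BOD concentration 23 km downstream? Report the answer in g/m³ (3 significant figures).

6.66 g/m³

Travel time t = 23 km / 0.96 m/s = 2.3e+04/0.96 = 2.396e+04 s = 0.2773 d.
First-order decay: C = 7.16·exp(−0.26·0.2773) = 7.16·0.9304 = 6.662 g/m³.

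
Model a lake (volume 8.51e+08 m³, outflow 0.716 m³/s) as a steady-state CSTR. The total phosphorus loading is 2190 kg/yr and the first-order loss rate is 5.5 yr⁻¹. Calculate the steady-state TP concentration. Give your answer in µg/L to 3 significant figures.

Outflow Q = 0.716 m³/s × 3.156e+07 s/yr = 2.26e+07 m³/yr.
Steady-state CSTR mass balance: W = Q·C + k·V·C, so C = W/(Q + kV).
Q + kV = 2.26e+07 + 5.5·8.51e+08 = 4.703e+09 m³/yr.
C = 2190/4.703e+09 = 4.657e-07 kg/m³ = 0.0004657 mg/L = 0.4657 µg/L.

0.466 µg/L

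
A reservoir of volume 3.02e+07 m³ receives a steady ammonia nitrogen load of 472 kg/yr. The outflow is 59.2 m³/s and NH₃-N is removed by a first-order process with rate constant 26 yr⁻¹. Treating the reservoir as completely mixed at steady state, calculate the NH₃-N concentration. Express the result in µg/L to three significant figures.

Outflow Q = 59.2 m³/s × 3.156e+07 s/yr = 1.868e+09 m³/yr.
Steady-state CSTR mass balance: W = Q·C + k·V·C, so C = W/(Q + kV).
Q + kV = 1.868e+09 + 26·3.02e+07 = 2.653e+09 m³/yr.
C = 472/2.653e+09 = 1.779e-07 kg/m³ = 0.0001779 mg/L = 0.1779 µg/L.

0.178 µg/L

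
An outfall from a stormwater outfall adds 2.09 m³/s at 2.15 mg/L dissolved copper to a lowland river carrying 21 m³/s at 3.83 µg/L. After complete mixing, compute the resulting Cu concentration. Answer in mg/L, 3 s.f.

0.198 mg/L

3.83 µg/L = 0.00383 mg/L.
Flow-weighted mixing gives C = (2.09·2.15 + 21·0.00383) / (2.09 + 21) = 4.574/23.09 = 0.1981 mg/L.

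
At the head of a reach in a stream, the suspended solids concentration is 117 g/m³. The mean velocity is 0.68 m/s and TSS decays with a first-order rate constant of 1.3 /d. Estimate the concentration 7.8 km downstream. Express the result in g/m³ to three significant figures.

Travel time t = 7.8 km / 0.68 m/s = 7800/0.68 = 1.147e+04 s = 0.1328 d.
First-order decay: C = 117·exp(−1.3·0.1328) = 117·0.8415 = 98.45 g/m³.

98.5 g/m³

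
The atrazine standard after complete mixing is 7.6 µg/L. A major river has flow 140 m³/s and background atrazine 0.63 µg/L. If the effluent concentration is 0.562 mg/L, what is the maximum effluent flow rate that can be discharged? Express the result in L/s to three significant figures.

1760 L/s

0.63 µg/L = 0.00063 mg/L.
7.6 µg/L = 0.0076 mg/L.
Mass balance at complete mixing: C_std·(Q_w + Q_r) = Q_w·C_e + Q_r·C_b.
Rearranging, Q_w = Q_r·(C_std − C_b)/(C_e − C_std) = 140·(0.0076 − 0.00063) / (0.562 − 0.0076) = 1.76 m³/s.
= 1760 L/s.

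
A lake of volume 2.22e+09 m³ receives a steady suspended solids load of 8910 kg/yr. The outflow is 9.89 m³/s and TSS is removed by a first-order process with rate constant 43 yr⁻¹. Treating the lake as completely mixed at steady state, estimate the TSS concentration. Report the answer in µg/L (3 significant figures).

Outflow Q = 9.89 m³/s × 3.156e+07 s/yr = 3.121e+08 m³/yr.
Steady-state CSTR mass balance: W = Q·C + k·V·C, so C = W/(Q + kV).
Q + kV = 3.121e+08 + 43·2.22e+09 = 9.577e+10 m³/yr.
C = 8910/9.577e+10 = 9.303e-08 kg/m³ = 9.303e-05 mg/L = 0.09303 µg/L.

0.0930 µg/L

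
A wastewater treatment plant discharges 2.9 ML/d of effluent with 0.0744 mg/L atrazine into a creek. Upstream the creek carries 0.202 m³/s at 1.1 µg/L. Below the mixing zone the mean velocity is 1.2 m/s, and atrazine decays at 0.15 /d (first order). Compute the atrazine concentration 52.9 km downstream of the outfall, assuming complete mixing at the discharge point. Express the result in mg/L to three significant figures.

0.0107 mg/L

2.9 ML/d = 0.03356 m³/s.
1.1 µg/L = 0.0011 mg/L.
After complete mixing, C₀ = (0.03356·0.0744 + 0.202·0.0011) / 0.2356 = 0.01154 mg/L.
Travel time t = 5.29e+04 m / 1.2 m/s = 4.408e+04 s = 0.5102 d.
C = 0.01154·exp(−0.15·0.5102) = 0.01154·0.9263 = 0.01069 mg/L.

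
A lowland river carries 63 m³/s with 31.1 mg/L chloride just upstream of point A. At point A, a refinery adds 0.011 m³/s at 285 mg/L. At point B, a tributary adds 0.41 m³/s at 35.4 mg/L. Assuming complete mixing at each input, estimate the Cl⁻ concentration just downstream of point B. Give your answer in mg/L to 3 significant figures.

After input A: C = (63·31.1 + 0.011·285) / 63.01 = 31.14 mg/L.
After input B: C = (63.01·31.14 + 0.41·35.4) / 63.42 = 31.17 mg/L.

31.2 mg/L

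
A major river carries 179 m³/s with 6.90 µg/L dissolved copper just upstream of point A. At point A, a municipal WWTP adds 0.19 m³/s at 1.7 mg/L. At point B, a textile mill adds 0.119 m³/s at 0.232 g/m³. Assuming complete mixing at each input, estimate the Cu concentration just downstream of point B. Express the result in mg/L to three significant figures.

0.00884 mg/L

6.90 µg/L = 0.0069 mg/L.
After input A: C = (179·0.0069 + 0.19·1.7) / 179.2 = 0.008695 mg/L.
After input B: C = (179.2·0.008695 + 0.119·0.232) / 179.3 = 0.008843 mg/L.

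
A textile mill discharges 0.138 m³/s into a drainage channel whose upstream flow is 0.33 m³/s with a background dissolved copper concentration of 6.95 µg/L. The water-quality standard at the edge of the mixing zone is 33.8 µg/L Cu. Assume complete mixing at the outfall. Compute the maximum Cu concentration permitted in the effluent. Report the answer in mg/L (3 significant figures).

6.95 µg/L = 0.00695 mg/L.
33.8 µg/L = 0.0338 mg/L.
Mass balance: 0.0338·0.468 = 0.138·Cₑ + 0.33·0.00695.
Cₑ = (0.01582 − 0.002294) / 0.138 = 0.09801 mg/L.

0.0980 mg/L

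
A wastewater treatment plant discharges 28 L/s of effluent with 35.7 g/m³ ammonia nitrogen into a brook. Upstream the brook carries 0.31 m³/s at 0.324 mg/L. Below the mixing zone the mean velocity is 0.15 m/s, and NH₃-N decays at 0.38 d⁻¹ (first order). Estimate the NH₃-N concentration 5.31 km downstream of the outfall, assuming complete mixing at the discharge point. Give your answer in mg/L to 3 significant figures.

2.79 mg/L

28 L/s = 0.028 m³/s.
After complete mixing, C₀ = (0.028·35.7 + 0.31·0.324) / 0.338 = 3.255 mg/L.
Travel time t = 5310 m / 0.15 m/s = 3.54e+04 s = 0.4097 d.
C = 3.255·exp(−0.38·0.4097) = 3.255·0.8558 = 2.785 mg/L.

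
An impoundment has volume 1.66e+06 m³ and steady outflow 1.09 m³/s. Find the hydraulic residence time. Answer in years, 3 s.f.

0.0483 yr

Q = 1.09 m³/s × 3.156e+07 s/yr = 3.44e+07 m³/yr.
Hydraulic residence time τ = V/Q = 1.66e+06/3.44e+07 = 0.04826 yr.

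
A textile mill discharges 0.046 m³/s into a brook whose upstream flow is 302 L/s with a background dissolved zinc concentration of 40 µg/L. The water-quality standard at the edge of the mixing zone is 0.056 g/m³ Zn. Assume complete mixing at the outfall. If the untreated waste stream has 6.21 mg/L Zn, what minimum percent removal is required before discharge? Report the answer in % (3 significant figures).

302 L/s = 0.302 m³/s.
40 µg/L = 0.04 mg/L.
Mass balance: 0.056·0.348 = 0.046·Cₑ + 0.302·0.04.
Cₑ = (0.01949 − 0.01208) / 0.046 = 0.161 mg/L.
Required removal = 1 − 0.161/6.21 = 97.41 %.

97.4 %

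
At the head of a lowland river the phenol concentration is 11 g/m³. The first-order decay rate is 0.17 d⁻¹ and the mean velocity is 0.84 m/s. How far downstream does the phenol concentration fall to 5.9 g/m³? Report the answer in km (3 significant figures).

From C = C₀·e^(−kt), t = ln(C₀/C)/k = ln(11/5.9)/0.17 = 0.6229/0.17 = 3.664 d.
Distance = v·t = 0.84 m/s × 3.166e+05 s = 2.659e+05 m = 265.9 km.

266 km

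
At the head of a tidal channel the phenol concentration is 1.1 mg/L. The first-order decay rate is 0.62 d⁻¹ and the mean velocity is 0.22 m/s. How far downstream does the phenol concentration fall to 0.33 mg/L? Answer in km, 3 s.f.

36.9 km

From C = C₀·e^(−kt), t = ln(C₀/C)/k = ln(1.1/0.33)/0.62 = 1.204/0.62 = 1.942 d.
Distance = v·t = 0.22 m/s × 1.678e+05 s = 3.691e+04 m = 36.91 km.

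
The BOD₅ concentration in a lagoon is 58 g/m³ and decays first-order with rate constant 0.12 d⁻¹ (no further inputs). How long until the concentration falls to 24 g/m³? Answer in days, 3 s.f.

t = ln(C₀/C)/k = ln(58/24)/0.12 = 0.8824/0.12 = 7.353 d.

7.35 d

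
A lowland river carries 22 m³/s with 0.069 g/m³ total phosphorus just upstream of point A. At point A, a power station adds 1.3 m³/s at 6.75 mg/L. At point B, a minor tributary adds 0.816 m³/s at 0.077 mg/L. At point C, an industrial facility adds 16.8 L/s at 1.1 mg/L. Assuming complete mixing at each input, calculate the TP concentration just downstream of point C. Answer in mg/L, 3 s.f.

0.430 mg/L

After input A: C = (22·0.069 + 1.3·6.75) / 23.3 = 0.4418 mg/L.
After input B: C = (23.3·0.4418 + 0.816·0.077) / 24.12 = 0.4294 mg/L.
16.8 L/s = 0.0168 m³/s.
After input C: C = (24.12·0.4294 + 0.0168·1.1) / 24.13 = 0.4299 mg/L.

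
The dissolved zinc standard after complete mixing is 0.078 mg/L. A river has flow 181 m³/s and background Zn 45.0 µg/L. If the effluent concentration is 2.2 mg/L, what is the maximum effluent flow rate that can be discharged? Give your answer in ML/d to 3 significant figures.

45.0 µg/L = 0.045 mg/L.
Mass balance at complete mixing: C_std·(Q_w + Q_r) = Q_w·C_e + Q_r·C_b.
Rearranging, Q_w = Q_r·(C_std − C_b)/(C_e − C_std) = 181·(0.078 − 0.045) / (2.2 − 0.078) = 2.815 m³/s.
= 243.2 ML/d.

243 ML/d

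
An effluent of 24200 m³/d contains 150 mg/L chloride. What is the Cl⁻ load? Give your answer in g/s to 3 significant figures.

24200 m³/d = 0.2801 m³/s.
Mass flux = Q·C = 0.2801 m³/s × 150 g/m³ = 42.01 g/s.

42.0 g/s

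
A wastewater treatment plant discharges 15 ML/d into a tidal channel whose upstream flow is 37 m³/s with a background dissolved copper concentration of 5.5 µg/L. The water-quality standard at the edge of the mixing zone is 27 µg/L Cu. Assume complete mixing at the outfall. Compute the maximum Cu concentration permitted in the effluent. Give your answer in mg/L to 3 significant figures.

4.61 mg/L

15 ML/d = 0.1736 m³/s.
5.5 µg/L = 0.0055 mg/L.
27 µg/L = 0.027 mg/L.
Mass balance: 0.027·37.17 = 0.1736·Cₑ + 37·0.0055.
Cₑ = (1.004 − 0.2035) / 0.1736 = 4.609 mg/L.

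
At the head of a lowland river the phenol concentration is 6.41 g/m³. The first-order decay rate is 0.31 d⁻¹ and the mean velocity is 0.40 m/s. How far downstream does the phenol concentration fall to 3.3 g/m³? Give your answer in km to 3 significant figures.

74.0 km

From C = C₀·e^(−kt), t = ln(C₀/C)/k = ln(6.41/3.3)/0.31 = 0.6639/0.31 = 2.142 d.
Distance = v·t = 0.40 m/s × 1.85e+05 s = 7.402e+04 m = 74.02 km.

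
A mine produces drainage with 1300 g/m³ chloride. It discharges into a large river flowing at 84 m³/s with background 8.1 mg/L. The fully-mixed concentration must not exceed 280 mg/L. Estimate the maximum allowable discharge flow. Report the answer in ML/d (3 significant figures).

1930 ML/d

Mass balance at complete mixing: C_std·(Q_w + Q_r) = Q_w·C_e + Q_r·C_b.
Rearranging, Q_w = Q_r·(C_std − C_b)/(C_e − C_std) = 84·(280 − 8.1) / (1300 − 280) = 22.39 m³/s.
= 1935 ML/d.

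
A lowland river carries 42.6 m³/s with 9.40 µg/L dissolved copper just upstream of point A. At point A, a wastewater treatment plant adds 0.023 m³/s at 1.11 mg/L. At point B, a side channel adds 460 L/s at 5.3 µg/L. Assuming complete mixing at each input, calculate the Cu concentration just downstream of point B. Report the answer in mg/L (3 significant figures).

9.40 µg/L = 0.0094 mg/L.
After input A: C = (42.6·0.0094 + 0.023·1.11) / 42.62 = 0.009994 mg/L.
460 L/s = 0.46 m³/s.
5.3 µg/L = 0.0053 mg/L.
After input B: C = (42.62·0.009994 + 0.46·0.0053) / 43.08 = 0.009944 mg/L.

0.00994 mg/L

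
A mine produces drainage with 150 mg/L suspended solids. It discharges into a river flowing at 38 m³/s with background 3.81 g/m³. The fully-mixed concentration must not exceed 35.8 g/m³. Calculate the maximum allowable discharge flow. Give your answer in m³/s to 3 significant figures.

10.6 m³/s

Mass balance at complete mixing: C_std·(Q_w + Q_r) = Q_w·C_e + Q_r·C_b.
Rearranging, Q_w = Q_r·(C_std − C_b)/(C_e − C_std) = 38·(35.8 − 3.81) / (150 − 35.8) = 10.64 m³/s.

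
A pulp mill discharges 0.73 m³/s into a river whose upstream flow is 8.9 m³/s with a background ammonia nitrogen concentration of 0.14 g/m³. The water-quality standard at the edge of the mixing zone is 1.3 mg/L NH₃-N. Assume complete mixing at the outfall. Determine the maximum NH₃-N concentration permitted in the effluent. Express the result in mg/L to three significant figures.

Mass balance: 1.3·9.63 = 0.73·Cₑ + 8.9·0.14.
Cₑ = (12.52 − 1.246) / 0.73 = 15.44 mg/L.

15.4 mg/L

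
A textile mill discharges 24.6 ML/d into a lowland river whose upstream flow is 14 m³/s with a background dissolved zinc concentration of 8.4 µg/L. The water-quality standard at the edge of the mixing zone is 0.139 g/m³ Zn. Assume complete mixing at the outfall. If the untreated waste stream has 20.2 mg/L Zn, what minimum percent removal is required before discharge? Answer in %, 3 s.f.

24.6 ML/d = 0.2847 m³/s.
8.4 µg/L = 0.0084 mg/L.
Mass balance: 0.139·14.28 = 0.2847·Cₑ + 14·0.0084.
Cₑ = (1.986 − 0.1176) / 0.2847 = 6.561 mg/L.
Required removal = 1 − 6.561/20.2 = 67.52 %.

67.5 %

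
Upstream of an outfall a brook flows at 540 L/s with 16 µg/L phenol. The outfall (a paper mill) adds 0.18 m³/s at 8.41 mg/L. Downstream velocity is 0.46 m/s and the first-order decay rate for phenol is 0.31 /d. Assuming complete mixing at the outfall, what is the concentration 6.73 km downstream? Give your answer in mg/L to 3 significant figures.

540 L/s = 0.54 m³/s.
16 µg/L = 0.016 mg/L.
After complete mixing, C₀ = (0.18·8.41 + 0.54·0.016) / 0.72 = 2.115 mg/L.
Travel time t = 6730 m / 0.46 m/s = 1.463e+04 s = 0.1693 d.
C = 2.115·exp(−0.31·0.1693) = 2.115·0.9489 = 2.006 mg/L.

2.01 mg/L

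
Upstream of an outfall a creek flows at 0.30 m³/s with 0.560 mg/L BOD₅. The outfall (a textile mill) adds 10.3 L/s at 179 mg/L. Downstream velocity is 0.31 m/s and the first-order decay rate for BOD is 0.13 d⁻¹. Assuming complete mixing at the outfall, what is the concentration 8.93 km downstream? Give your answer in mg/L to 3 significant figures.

6.21 mg/L

10.3 L/s = 0.0103 m³/s.
After complete mixing, C₀ = (0.0103·179 + 0.3·0.56) / 0.3103 = 6.483 mg/L.
Travel time t = 8930 m / 0.31 m/s = 2.881e+04 s = 0.3334 d.
C = 6.483·exp(−0.13·0.3334) = 6.483·0.9576 = 6.208 mg/L.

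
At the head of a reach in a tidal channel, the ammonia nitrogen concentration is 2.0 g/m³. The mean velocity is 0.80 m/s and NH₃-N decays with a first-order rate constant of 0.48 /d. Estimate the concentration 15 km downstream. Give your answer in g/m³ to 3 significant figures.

Travel time t = 15 km / 0.80 m/s = 1.5e+04/0.80 = 1.875e+04 s = 0.217 d.
First-order decay: C = 2.0·exp(−0.48·0.217) = 2.0·0.9011 = 1.802 g/m³.

1.80 g/m³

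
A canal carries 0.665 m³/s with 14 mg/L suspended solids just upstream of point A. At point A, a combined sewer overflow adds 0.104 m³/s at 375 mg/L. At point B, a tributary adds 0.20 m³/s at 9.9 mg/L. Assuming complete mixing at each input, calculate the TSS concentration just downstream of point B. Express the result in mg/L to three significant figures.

51.9 mg/L

After input A: C = (0.665·14 + 0.104·375) / 0.769 = 62.82 mg/L.
After input B: C = (0.769·62.82 + 0.2·9.9) / 0.969 = 51.9 mg/L.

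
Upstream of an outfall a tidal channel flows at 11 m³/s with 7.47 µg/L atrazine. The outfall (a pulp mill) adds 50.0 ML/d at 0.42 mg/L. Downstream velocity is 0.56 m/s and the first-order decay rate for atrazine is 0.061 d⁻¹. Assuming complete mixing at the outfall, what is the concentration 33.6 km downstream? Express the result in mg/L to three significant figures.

0.0269 mg/L

50.0 ML/d = 0.5787 m³/s.
7.47 µg/L = 0.00747 mg/L.
After complete mixing, C₀ = (0.5787·0.42 + 11·0.00747) / 11.58 = 0.02809 mg/L.
Travel time t = 3.36e+04 m / 0.56 m/s = 6e+04 s = 0.6944 d.
C = 0.02809·exp(−0.061·0.6944) = 0.02809·0.9585 = 0.02692 mg/L.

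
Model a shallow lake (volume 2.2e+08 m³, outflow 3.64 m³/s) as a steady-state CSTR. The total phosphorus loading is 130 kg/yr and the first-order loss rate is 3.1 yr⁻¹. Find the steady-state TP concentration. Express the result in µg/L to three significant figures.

0.163 µg/L

Outflow Q = 3.64 m³/s × 3.156e+07 s/yr = 1.149e+08 m³/yr.
Steady-state CSTR mass balance: W = Q·C + k·V·C, so C = W/(Q + kV).
Q + kV = 1.149e+08 + 3.1·2.2e+08 = 7.969e+08 m³/yr.
C = 130/7.969e+08 = 1.631e-07 kg/m³ = 0.0001631 mg/L = 0.1631 µg/L.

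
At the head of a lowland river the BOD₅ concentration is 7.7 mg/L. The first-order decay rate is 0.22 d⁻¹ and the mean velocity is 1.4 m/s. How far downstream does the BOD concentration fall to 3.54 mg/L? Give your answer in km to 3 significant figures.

From C = C₀·e^(−kt), t = ln(C₀/C)/k = ln(7.7/3.54)/0.22 = 0.7771/0.22 = 3.532 d.
Distance = v·t = 1.4 m/s × 3.052e+05 s = 4.273e+05 m = 427.3 km.

427 km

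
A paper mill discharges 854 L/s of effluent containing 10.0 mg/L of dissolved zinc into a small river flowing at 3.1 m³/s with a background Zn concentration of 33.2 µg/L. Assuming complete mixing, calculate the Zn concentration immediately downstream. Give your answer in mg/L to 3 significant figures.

2.19 mg/L

854 L/s = 0.854 m³/s.
33.2 µg/L = 0.0332 mg/L.
Conservation of mass across the mixing zone: C = (0.854·10 + 3.1·0.0332) / (0.854 + 3.1) = 8.643/3.954 = 2.186 mg/L.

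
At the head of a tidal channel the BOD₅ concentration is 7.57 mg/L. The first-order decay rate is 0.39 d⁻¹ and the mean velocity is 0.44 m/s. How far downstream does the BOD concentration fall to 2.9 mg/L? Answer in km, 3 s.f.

93.5 km

From C = C₀·e^(−kt), t = ln(C₀/C)/k = ln(7.57/2.9)/0.39 = 0.9595/0.39 = 2.46 d.
Distance = v·t = 0.44 m/s × 2.126e+05 s = 9.353e+04 m = 93.53 km.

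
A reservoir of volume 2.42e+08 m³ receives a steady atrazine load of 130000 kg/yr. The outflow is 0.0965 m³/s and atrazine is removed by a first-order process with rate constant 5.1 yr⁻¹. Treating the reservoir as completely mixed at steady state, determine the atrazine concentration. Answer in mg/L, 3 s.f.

Outflow Q = 0.0965 m³/s × 3.156e+07 s/yr = 3.045e+06 m³/yr.
Steady-state CSTR mass balance: W = Q·C + k·V·C, so C = W/(Q + kV).
Q + kV = 3.045e+06 + 5.1·2.42e+08 = 1.237e+09 m³/yr.
C = 130000/1.237e+09 = 0.0001051 kg/m³ = 0.1051 mg/L.

0.105 mg/L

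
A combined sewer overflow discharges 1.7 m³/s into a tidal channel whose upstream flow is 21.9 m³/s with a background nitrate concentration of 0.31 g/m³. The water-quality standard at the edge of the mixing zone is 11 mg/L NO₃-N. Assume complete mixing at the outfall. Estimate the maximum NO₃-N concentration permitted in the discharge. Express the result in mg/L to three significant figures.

149 mg/L

Mass balance: 11·23.6 = 1.7·Cₑ + 21.9·0.31.
Cₑ = (259.6 − 6.789) / 1.7 = 148.7 mg/L.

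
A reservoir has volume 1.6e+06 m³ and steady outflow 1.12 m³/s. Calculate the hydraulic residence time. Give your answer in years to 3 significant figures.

Q = 1.12 m³/s × 3.156e+07 s/yr = 3.534e+07 m³/yr.
Hydraulic residence time τ = V/Q = 1.6e+06/3.534e+07 = 0.04527 yr.

0.0453 yr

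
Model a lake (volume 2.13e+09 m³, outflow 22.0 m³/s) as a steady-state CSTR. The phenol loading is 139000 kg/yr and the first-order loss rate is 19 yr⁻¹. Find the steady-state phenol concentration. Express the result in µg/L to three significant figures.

3.38 µg/L

Outflow Q = 22.0 m³/s × 3.156e+07 s/yr = 6.943e+08 m³/yr.
Steady-state CSTR mass balance: W = Q·C + k·V·C, so C = W/(Q + kV).
Q + kV = 6.943e+08 + 19·2.13e+09 = 4.116e+10 m³/yr.
C = 139000/4.116e+10 = 3.377e-06 kg/m³ = 0.003377 mg/L = 3.377 µg/L.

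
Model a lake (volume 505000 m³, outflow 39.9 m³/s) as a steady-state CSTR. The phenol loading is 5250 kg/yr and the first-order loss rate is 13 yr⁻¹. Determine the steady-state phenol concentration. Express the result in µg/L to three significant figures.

Outflow Q = 39.9 m³/s × 3.156e+07 s/yr = 1.259e+09 m³/yr.
Steady-state CSTR mass balance: W = Q·C + k·V·C, so C = W/(Q + kV).
Q + kV = 1.259e+09 + 13·505000 = 1.266e+09 m³/yr.
C = 5250/1.266e+09 = 4.148e-06 kg/m³ = 0.004148 mg/L = 4.148 µg/L.

4.15 µg/L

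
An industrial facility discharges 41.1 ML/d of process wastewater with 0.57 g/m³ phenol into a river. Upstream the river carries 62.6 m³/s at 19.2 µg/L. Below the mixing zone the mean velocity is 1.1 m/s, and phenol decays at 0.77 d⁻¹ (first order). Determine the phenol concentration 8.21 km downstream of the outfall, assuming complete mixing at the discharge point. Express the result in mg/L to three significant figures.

41.1 ML/d = 0.4757 m³/s.
19.2 µg/L = 0.0192 mg/L.
After complete mixing, C₀ = (0.4757·0.57 + 62.6·0.0192) / 63.08 = 0.02335 mg/L.
Travel time t = 8210 m / 1.1 m/s = 7464 s = 0.08638 d.
C = 0.02335·exp(−0.77·0.08638) = 0.02335·0.9356 = 0.02185 mg/L.

0.0219 mg/L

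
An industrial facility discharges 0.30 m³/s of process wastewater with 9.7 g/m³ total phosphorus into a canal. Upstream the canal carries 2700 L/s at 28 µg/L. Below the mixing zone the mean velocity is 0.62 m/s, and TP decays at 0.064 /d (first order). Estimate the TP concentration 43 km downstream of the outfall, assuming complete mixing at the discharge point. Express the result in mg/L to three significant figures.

0.945 mg/L

2700 L/s = 2.7 m³/s.
28 µg/L = 0.028 mg/L.
After complete mixing, C₀ = (0.3·9.7 + 2.7·0.028) / 3 = 0.9952 mg/L.
Travel time t = 4.3e+04 m / 0.62 m/s = 6.935e+04 s = 0.8027 d.
C = 0.9952·exp(−0.064·0.8027) = 0.9952·0.9499 = 0.9454 mg/L.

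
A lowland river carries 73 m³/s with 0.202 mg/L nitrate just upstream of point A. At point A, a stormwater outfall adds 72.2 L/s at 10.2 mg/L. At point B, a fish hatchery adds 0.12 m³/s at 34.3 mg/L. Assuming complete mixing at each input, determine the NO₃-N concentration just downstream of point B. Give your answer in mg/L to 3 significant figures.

72.2 L/s = 0.0722 m³/s.
After input A: C = (73·0.202 + 0.0722·10.2) / 73.07 = 0.2119 mg/L.
After input B: C = (73.07·0.2119 + 0.12·34.3) / 73.19 = 0.2678 mg/L.

0.268 mg/L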